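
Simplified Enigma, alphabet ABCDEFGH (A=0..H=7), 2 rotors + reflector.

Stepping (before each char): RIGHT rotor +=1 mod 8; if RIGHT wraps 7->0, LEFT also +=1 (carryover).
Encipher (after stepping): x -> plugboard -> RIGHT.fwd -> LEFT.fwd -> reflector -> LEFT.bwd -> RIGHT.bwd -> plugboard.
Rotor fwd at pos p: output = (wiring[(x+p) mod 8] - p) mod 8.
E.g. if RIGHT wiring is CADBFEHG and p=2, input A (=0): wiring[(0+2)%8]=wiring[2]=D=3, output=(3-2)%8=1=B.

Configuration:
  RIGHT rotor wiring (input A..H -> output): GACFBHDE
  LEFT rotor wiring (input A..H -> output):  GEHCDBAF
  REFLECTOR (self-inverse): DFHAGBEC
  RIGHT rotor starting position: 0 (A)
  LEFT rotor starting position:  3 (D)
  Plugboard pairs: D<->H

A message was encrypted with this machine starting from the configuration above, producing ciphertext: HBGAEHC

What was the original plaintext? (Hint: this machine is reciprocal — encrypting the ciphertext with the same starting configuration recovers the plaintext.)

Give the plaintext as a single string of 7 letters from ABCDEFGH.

Answer: CDEDBFA

Derivation:
Char 1 ('H'): step: R->1, L=3; H->plug->D->R->A->L->H->refl->C->L'->E->R'->C->plug->C
Char 2 ('B'): step: R->2, L=3; B->plug->B->R->D->L->F->refl->B->L'->G->R'->H->plug->D
Char 3 ('G'): step: R->3, L=3; G->plug->G->R->F->L->D->refl->A->L'->B->R'->E->plug->E
Char 4 ('A'): step: R->4, L=3; A->plug->A->R->F->L->D->refl->A->L'->B->R'->H->plug->D
Char 5 ('E'): step: R->5, L=3; E->plug->E->R->D->L->F->refl->B->L'->G->R'->B->plug->B
Char 6 ('H'): step: R->6, L=3; H->plug->D->R->C->L->G->refl->E->L'->H->R'->F->plug->F
Char 7 ('C'): step: R->7, L=3; C->plug->C->R->B->L->A->refl->D->L'->F->R'->A->plug->A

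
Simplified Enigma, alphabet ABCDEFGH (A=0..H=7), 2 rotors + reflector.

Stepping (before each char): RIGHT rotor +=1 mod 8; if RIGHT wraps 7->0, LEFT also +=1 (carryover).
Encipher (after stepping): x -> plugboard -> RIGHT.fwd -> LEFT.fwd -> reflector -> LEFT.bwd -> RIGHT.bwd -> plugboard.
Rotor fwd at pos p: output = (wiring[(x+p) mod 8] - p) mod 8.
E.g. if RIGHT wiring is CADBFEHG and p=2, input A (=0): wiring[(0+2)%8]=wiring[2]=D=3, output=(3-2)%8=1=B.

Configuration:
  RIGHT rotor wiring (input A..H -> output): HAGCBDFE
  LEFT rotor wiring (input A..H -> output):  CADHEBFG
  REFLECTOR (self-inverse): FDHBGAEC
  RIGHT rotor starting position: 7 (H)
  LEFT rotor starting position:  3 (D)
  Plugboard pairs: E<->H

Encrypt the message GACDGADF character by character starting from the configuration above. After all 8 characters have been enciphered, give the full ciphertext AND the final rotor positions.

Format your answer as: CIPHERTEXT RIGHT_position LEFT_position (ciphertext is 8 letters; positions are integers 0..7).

Char 1 ('G'): step: R->0, L->4 (L advanced); G->plug->G->R->F->L->E->refl->G->L'->E->R'->H->plug->E
Char 2 ('A'): step: R->1, L=4; A->plug->A->R->H->L->D->refl->B->L'->C->R'->E->plug->H
Char 3 ('C'): step: R->2, L=4; C->plug->C->R->H->L->D->refl->B->L'->C->R'->F->plug->F
Char 4 ('D'): step: R->3, L=4; D->plug->D->R->C->L->B->refl->D->L'->H->R'->A->plug->A
Char 5 ('G'): step: R->4, L=4; G->plug->G->R->C->L->B->refl->D->L'->H->R'->B->plug->B
Char 6 ('A'): step: R->5, L=4; A->plug->A->R->G->L->H->refl->C->L'->D->R'->E->plug->H
Char 7 ('D'): step: R->6, L=4; D->plug->D->R->C->L->B->refl->D->L'->H->R'->A->plug->A
Char 8 ('F'): step: R->7, L=4; F->plug->F->R->C->L->B->refl->D->L'->H->R'->D->plug->D
Final: ciphertext=EHFABHAD, RIGHT=7, LEFT=4

Answer: EHFABHAD 7 4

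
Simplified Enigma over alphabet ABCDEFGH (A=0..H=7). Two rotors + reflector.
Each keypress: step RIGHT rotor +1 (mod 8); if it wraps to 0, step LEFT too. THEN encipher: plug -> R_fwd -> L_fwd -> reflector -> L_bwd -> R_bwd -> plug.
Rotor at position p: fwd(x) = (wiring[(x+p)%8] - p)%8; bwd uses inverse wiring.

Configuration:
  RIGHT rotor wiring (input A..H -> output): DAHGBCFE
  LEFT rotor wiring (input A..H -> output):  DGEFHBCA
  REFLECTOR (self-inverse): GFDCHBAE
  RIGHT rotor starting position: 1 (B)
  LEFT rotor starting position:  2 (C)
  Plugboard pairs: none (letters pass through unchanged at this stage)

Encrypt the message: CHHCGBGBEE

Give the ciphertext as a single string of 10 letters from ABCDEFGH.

Answer: EGBEAAFDGA

Derivation:
Char 1 ('C'): step: R->2, L=2; C->plug->C->R->H->L->E->refl->H->L'->D->R'->E->plug->E
Char 2 ('H'): step: R->3, L=2; H->plug->H->R->E->L->A->refl->G->L'->F->R'->G->plug->G
Char 3 ('H'): step: R->4, L=2; H->plug->H->R->C->L->F->refl->B->L'->G->R'->B->plug->B
Char 4 ('C'): step: R->5, L=2; C->plug->C->R->H->L->E->refl->H->L'->D->R'->E->plug->E
Char 5 ('G'): step: R->6, L=2; G->plug->G->R->D->L->H->refl->E->L'->H->R'->A->plug->A
Char 6 ('B'): step: R->7, L=2; B->plug->B->R->E->L->A->refl->G->L'->F->R'->A->plug->A
Char 7 ('G'): step: R->0, L->3 (L advanced); G->plug->G->R->F->L->A->refl->G->L'->C->R'->F->plug->F
Char 8 ('B'): step: R->1, L=3; B->plug->B->R->G->L->D->refl->C->L'->A->R'->D->plug->D
Char 9 ('E'): step: R->2, L=3; E->plug->E->R->D->L->H->refl->E->L'->B->R'->G->plug->G
Char 10 ('E'): step: R->3, L=3; E->plug->E->R->B->L->E->refl->H->L'->D->R'->A->plug->A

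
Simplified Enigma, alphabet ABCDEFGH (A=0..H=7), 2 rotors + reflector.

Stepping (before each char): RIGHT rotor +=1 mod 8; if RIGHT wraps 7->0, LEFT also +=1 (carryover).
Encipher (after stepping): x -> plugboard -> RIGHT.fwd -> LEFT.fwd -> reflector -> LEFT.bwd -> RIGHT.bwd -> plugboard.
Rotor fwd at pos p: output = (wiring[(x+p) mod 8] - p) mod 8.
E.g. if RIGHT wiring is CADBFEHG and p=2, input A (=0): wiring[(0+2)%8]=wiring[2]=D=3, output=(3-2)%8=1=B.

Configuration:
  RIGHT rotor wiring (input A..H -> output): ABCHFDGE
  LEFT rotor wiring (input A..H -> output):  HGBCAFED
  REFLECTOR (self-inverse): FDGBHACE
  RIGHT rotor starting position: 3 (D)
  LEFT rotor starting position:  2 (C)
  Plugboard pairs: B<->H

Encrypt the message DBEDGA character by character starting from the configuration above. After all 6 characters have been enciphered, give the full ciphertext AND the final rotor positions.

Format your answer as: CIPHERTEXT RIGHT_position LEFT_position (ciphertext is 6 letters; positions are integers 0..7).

Answer: HCCAFF 1 3

Derivation:
Char 1 ('D'): step: R->4, L=2; D->plug->D->R->A->L->H->refl->E->L'->H->R'->B->plug->H
Char 2 ('B'): step: R->5, L=2; B->plug->H->R->A->L->H->refl->E->L'->H->R'->C->plug->C
Char 3 ('E'): step: R->6, L=2; E->plug->E->R->E->L->C->refl->G->L'->C->R'->C->plug->C
Char 4 ('D'): step: R->7, L=2; D->plug->D->R->D->L->D->refl->B->L'->F->R'->A->plug->A
Char 5 ('G'): step: R->0, L->3 (L advanced); G->plug->G->R->G->L->D->refl->B->L'->D->R'->F->plug->F
Char 6 ('A'): step: R->1, L=3; A->plug->A->R->A->L->H->refl->E->L'->F->R'->F->plug->F
Final: ciphertext=HCCAFF, RIGHT=1, LEFT=3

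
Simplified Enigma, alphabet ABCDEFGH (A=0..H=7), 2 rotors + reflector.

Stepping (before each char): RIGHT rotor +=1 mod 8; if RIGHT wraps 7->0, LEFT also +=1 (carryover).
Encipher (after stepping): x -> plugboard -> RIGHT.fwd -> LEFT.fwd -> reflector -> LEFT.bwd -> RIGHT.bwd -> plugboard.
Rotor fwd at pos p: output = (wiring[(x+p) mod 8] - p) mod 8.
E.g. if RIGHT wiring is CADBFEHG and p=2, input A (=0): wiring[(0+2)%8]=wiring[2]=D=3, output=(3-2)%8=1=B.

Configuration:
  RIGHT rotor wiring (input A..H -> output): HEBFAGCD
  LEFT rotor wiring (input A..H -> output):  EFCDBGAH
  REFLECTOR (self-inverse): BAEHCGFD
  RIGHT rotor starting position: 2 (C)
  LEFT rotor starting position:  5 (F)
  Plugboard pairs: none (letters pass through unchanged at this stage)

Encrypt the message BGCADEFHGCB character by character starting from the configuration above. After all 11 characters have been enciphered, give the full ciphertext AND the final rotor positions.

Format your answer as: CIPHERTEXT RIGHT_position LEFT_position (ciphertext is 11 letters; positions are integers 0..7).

Answer: HCBHGBDGDED 5 6

Derivation:
Char 1 ('B'): step: R->3, L=5; B->plug->B->R->F->L->F->refl->G->L'->G->R'->H->plug->H
Char 2 ('G'): step: R->4, L=5; G->plug->G->R->F->L->F->refl->G->L'->G->R'->C->plug->C
Char 3 ('C'): step: R->5, L=5; C->plug->C->R->G->L->G->refl->F->L'->F->R'->B->plug->B
Char 4 ('A'): step: R->6, L=5; A->plug->A->R->E->L->A->refl->B->L'->A->R'->H->plug->H
Char 5 ('D'): step: R->7, L=5; D->plug->D->R->C->L->C->refl->E->L'->H->R'->G->plug->G
Char 6 ('E'): step: R->0, L->6 (L advanced); E->plug->E->R->A->L->C->refl->E->L'->E->R'->B->plug->B
Char 7 ('F'): step: R->1, L=6; F->plug->F->R->B->L->B->refl->A->L'->H->R'->D->plug->D
Char 8 ('H'): step: R->2, L=6; H->plug->H->R->C->L->G->refl->F->L'->F->R'->G->plug->G
Char 9 ('G'): step: R->3, L=6; G->plug->G->R->B->L->B->refl->A->L'->H->R'->D->plug->D
Char 10 ('C'): step: R->4, L=6; C->plug->C->R->G->L->D->refl->H->L'->D->R'->E->plug->E
Char 11 ('B'): step: R->5, L=6; B->plug->B->R->F->L->F->refl->G->L'->C->R'->D->plug->D
Final: ciphertext=HCBHGBDGDED, RIGHT=5, LEFT=6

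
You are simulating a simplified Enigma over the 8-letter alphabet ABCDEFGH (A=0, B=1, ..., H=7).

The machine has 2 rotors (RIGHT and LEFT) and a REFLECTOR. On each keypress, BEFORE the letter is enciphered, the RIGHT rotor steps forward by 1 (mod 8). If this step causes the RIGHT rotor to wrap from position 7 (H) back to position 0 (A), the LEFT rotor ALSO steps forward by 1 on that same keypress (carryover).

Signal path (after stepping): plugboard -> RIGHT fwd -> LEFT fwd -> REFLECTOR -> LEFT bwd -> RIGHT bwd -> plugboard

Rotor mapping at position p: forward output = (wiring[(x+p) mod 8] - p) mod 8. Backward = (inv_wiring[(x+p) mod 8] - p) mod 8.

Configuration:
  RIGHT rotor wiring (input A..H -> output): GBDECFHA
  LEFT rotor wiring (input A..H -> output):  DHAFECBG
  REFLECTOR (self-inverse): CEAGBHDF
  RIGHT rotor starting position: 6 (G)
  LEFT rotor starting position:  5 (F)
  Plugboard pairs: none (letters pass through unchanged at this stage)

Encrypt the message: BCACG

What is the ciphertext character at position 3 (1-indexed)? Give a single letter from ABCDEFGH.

Char 1 ('B'): step: R->7, L=5; B->plug->B->R->H->L->H->refl->F->L'->A->R'->H->plug->H
Char 2 ('C'): step: R->0, L->6 (L advanced); C->plug->C->R->D->L->B->refl->E->L'->H->R'->G->plug->G
Char 3 ('A'): step: R->1, L=6; A->plug->A->R->A->L->D->refl->G->L'->G->R'->F->plug->F

F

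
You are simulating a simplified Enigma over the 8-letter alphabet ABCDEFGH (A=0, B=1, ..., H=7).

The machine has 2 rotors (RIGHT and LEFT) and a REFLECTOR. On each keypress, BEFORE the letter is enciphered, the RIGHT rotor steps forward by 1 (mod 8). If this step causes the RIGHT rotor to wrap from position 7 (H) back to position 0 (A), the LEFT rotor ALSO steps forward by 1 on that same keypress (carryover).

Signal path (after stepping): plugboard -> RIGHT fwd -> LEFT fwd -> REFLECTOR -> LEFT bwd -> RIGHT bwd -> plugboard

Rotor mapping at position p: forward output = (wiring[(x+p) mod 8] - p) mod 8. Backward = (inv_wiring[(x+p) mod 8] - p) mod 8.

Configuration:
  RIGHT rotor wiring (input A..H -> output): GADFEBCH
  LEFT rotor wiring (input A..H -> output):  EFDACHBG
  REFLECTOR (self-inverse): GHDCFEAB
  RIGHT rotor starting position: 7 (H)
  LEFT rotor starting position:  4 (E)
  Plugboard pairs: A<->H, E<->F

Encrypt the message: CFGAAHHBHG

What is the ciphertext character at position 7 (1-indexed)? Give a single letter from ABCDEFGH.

Char 1 ('C'): step: R->0, L->5 (L advanced); C->plug->C->R->D->L->H->refl->B->L'->C->R'->G->plug->G
Char 2 ('F'): step: R->1, L=5; F->plug->E->R->A->L->C->refl->D->L'->G->R'->G->plug->G
Char 3 ('G'): step: R->2, L=5; G->plug->G->R->E->L->A->refl->G->L'->F->R'->F->plug->E
Char 4 ('A'): step: R->3, L=5; A->plug->H->R->A->L->C->refl->D->L'->G->R'->C->plug->C
Char 5 ('A'): step: R->4, L=5; A->plug->H->R->B->L->E->refl->F->L'->H->R'->G->plug->G
Char 6 ('H'): step: R->5, L=5; H->plug->A->R->E->L->A->refl->G->L'->F->R'->B->plug->B
Char 7 ('H'): step: R->6, L=5; H->plug->A->R->E->L->A->refl->G->L'->F->R'->E->plug->F

F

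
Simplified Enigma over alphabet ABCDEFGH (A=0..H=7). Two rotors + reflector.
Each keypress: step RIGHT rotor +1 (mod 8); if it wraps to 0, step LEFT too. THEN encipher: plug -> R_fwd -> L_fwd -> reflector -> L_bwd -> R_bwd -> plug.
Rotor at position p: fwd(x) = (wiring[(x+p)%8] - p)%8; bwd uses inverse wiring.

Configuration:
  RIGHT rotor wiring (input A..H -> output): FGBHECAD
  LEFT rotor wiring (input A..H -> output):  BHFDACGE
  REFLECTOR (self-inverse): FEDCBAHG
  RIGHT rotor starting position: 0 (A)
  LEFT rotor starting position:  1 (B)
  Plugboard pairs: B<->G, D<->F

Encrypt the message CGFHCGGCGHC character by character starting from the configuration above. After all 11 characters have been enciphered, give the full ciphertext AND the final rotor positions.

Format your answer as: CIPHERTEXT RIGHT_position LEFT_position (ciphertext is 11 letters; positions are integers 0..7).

Char 1 ('C'): step: R->1, L=1; C->plug->C->R->G->L->D->refl->C->L'->C->R'->G->plug->B
Char 2 ('G'): step: R->2, L=1; G->plug->B->R->F->L->F->refl->A->L'->H->R'->A->plug->A
Char 3 ('F'): step: R->3, L=1; F->plug->D->R->F->L->F->refl->A->L'->H->R'->C->plug->C
Char 4 ('H'): step: R->4, L=1; H->plug->H->R->D->L->H->refl->G->L'->A->R'->A->plug->A
Char 5 ('C'): step: R->5, L=1; C->plug->C->R->G->L->D->refl->C->L'->C->R'->G->plug->B
Char 6 ('G'): step: R->6, L=1; G->plug->B->R->F->L->F->refl->A->L'->H->R'->C->plug->C
Char 7 ('G'): step: R->7, L=1; G->plug->B->R->G->L->D->refl->C->L'->C->R'->D->plug->F
Char 8 ('C'): step: R->0, L->2 (L advanced); C->plug->C->R->B->L->B->refl->E->L'->E->R'->E->plug->E
Char 9 ('G'): step: R->1, L=2; G->plug->B->R->A->L->D->refl->C->L'->F->R'->A->plug->A
Char 10 ('H'): step: R->2, L=2; H->plug->H->R->E->L->E->refl->B->L'->B->R'->F->plug->D
Char 11 ('C'): step: R->3, L=2; C->plug->C->R->H->L->F->refl->A->L'->D->R'->G->plug->B
Final: ciphertext=BACABCFEADB, RIGHT=3, LEFT=2

Answer: BACABCFEADB 3 2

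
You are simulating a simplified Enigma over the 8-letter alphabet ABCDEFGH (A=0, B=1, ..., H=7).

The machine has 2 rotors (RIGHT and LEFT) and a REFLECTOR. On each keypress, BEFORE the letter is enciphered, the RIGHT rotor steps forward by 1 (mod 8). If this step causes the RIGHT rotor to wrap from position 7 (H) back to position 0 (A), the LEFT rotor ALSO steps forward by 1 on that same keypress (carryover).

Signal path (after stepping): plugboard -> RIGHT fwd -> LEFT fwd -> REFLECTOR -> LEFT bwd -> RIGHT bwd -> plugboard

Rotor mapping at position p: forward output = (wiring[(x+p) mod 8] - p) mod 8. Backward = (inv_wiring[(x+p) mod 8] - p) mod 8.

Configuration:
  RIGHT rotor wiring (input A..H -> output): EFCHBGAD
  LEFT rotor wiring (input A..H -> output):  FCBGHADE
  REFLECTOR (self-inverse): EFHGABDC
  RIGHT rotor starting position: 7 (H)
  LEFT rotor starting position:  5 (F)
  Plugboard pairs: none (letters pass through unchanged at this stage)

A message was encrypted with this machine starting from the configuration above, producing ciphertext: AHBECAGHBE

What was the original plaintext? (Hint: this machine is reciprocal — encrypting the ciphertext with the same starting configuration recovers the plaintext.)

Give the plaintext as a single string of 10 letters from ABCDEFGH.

Answer: EEHBFHBADF

Derivation:
Char 1 ('A'): step: R->0, L->6 (L advanced); A->plug->A->R->E->L->D->refl->G->L'->B->R'->E->plug->E
Char 2 ('H'): step: R->1, L=6; H->plug->H->R->D->L->E->refl->A->L'->F->R'->E->plug->E
Char 3 ('B'): step: R->2, L=6; B->plug->B->R->F->L->A->refl->E->L'->D->R'->H->plug->H
Char 4 ('E'): step: R->3, L=6; E->plug->E->R->A->L->F->refl->B->L'->G->R'->B->plug->B
Char 5 ('C'): step: R->4, L=6; C->plug->C->R->E->L->D->refl->G->L'->B->R'->F->plug->F
Char 6 ('A'): step: R->5, L=6; A->plug->A->R->B->L->G->refl->D->L'->E->R'->H->plug->H
Char 7 ('G'): step: R->6, L=6; G->plug->G->R->D->L->E->refl->A->L'->F->R'->B->plug->B
Char 8 ('H'): step: R->7, L=6; H->plug->H->R->B->L->G->refl->D->L'->E->R'->A->plug->A
Char 9 ('B'): step: R->0, L->7 (L advanced); B->plug->B->R->F->L->A->refl->E->L'->H->R'->D->plug->D
Char 10 ('E'): step: R->1, L=7; E->plug->E->R->F->L->A->refl->E->L'->H->R'->F->plug->F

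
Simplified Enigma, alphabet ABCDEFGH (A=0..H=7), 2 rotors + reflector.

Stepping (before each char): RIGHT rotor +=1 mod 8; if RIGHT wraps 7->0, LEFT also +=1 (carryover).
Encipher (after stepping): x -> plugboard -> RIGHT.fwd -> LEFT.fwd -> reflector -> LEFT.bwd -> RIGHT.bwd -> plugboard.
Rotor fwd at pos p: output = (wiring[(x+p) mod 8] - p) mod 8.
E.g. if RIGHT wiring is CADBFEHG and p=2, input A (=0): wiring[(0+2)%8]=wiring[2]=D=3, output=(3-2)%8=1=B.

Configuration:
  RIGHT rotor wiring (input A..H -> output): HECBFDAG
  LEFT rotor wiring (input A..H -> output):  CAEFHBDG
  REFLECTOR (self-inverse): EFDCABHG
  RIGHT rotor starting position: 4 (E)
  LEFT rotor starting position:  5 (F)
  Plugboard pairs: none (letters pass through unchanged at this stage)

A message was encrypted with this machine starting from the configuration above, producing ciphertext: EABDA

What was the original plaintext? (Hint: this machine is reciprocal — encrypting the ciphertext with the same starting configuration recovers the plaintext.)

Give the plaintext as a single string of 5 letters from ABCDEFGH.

Answer: GFFCF

Derivation:
Char 1 ('E'): step: R->5, L=5; E->plug->E->R->H->L->C->refl->D->L'->E->R'->G->plug->G
Char 2 ('A'): step: R->6, L=5; A->plug->A->R->C->L->B->refl->F->L'->D->R'->F->plug->F
Char 3 ('B'): step: R->7, L=5; B->plug->B->R->A->L->E->refl->A->L'->G->R'->F->plug->F
Char 4 ('D'): step: R->0, L->6 (L advanced); D->plug->D->R->B->L->A->refl->E->L'->C->R'->C->plug->C
Char 5 ('A'): step: R->1, L=6; A->plug->A->R->D->L->C->refl->D->L'->H->R'->F->plug->F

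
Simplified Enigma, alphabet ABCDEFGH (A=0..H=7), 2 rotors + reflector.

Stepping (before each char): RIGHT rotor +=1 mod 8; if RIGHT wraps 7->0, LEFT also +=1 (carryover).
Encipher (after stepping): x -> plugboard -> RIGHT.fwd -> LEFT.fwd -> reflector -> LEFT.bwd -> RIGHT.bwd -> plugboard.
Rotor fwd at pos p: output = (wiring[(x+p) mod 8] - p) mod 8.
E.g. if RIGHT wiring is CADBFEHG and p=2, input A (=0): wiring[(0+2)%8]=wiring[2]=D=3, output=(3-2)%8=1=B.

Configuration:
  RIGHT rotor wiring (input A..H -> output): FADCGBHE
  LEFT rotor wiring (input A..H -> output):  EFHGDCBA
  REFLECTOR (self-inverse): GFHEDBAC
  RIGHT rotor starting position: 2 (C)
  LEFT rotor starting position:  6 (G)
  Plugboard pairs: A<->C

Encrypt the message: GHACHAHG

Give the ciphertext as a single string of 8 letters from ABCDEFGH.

Char 1 ('G'): step: R->3, L=6; G->plug->G->R->F->L->A->refl->G->L'->C->R'->F->plug->F
Char 2 ('H'): step: R->4, L=6; H->plug->H->R->G->L->F->refl->B->L'->E->R'->F->plug->F
Char 3 ('A'): step: R->5, L=6; A->plug->C->R->H->L->E->refl->D->L'->A->R'->D->plug->D
Char 4 ('C'): step: R->6, L=6; C->plug->A->R->B->L->C->refl->H->L'->D->R'->H->plug->H
Char 5 ('H'): step: R->7, L=6; H->plug->H->R->A->L->D->refl->E->L'->H->R'->F->plug->F
Char 6 ('A'): step: R->0, L->7 (L advanced); A->plug->C->R->D->L->A->refl->G->L'->C->R'->D->plug->D
Char 7 ('H'): step: R->1, L=7; H->plug->H->R->E->L->H->refl->C->L'->H->R'->A->plug->C
Char 8 ('G'): step: R->2, L=7; G->plug->G->R->D->L->A->refl->G->L'->C->R'->F->plug->F

Answer: FFDHFDCF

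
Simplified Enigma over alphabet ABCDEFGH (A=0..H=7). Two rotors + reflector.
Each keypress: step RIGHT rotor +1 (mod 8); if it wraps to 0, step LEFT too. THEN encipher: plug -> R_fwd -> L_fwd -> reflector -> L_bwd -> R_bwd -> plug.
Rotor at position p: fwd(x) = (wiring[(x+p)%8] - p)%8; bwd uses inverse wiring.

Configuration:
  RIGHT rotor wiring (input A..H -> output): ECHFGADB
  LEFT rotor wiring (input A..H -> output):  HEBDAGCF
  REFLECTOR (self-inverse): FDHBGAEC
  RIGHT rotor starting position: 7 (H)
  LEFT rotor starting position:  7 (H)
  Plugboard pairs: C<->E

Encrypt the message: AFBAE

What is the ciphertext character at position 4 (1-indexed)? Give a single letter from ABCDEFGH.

Char 1 ('A'): step: R->0, L->0 (L advanced); A->plug->A->R->E->L->A->refl->F->L'->H->R'->C->plug->E
Char 2 ('F'): step: R->1, L=0; F->plug->F->R->C->L->B->refl->D->L'->D->R'->H->plug->H
Char 3 ('B'): step: R->2, L=0; B->plug->B->R->D->L->D->refl->B->L'->C->R'->G->plug->G
Char 4 ('A'): step: R->3, L=0; A->plug->A->R->C->L->B->refl->D->L'->D->R'->B->plug->B

B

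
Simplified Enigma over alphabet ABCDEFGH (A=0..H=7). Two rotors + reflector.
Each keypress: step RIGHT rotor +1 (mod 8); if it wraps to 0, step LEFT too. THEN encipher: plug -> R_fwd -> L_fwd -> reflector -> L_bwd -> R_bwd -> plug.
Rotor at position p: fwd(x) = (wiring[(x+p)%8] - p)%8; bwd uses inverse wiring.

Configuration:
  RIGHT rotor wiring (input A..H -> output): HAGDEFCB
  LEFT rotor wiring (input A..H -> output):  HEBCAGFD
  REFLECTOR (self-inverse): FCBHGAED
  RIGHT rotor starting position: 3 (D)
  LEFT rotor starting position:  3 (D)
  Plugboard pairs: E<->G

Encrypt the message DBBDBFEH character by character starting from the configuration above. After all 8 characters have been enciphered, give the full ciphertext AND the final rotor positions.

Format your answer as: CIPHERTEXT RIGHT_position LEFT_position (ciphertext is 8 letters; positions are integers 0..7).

Answer: HHEFACHF 3 4

Derivation:
Char 1 ('D'): step: R->4, L=3; D->plug->D->R->F->L->E->refl->G->L'->H->R'->H->plug->H
Char 2 ('B'): step: R->5, L=3; B->plug->B->R->F->L->E->refl->G->L'->H->R'->H->plug->H
Char 3 ('B'): step: R->6, L=3; B->plug->B->R->D->L->C->refl->B->L'->G->R'->G->plug->E
Char 4 ('D'): step: R->7, L=3; D->plug->D->R->H->L->G->refl->E->L'->F->R'->F->plug->F
Char 5 ('B'): step: R->0, L->4 (L advanced); B->plug->B->R->A->L->E->refl->G->L'->H->R'->A->plug->A
Char 6 ('F'): step: R->1, L=4; F->plug->F->R->B->L->C->refl->B->L'->C->R'->C->plug->C
Char 7 ('E'): step: R->2, L=4; E->plug->G->R->F->L->A->refl->F->L'->G->R'->H->plug->H
Char 8 ('H'): step: R->3, L=4; H->plug->H->R->D->L->H->refl->D->L'->E->R'->F->plug->F
Final: ciphertext=HHEFACHF, RIGHT=3, LEFT=4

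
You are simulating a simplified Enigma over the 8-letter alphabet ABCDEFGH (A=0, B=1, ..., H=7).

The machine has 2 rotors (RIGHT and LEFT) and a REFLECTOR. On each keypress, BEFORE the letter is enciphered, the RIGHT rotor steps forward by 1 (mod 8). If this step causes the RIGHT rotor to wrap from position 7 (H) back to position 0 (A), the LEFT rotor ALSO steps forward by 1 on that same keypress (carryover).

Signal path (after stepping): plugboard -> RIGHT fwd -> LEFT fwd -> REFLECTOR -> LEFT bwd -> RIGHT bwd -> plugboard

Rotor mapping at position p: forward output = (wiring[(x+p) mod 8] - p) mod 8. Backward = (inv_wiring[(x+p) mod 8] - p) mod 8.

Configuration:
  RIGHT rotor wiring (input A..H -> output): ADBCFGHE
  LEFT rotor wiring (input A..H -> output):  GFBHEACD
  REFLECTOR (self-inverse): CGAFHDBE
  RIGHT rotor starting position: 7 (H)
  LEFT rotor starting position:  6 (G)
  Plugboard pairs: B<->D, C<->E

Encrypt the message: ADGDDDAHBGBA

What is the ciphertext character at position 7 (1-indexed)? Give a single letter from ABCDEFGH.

Char 1 ('A'): step: R->0, L->7 (L advanced); A->plug->A->R->A->L->E->refl->H->L'->B->R'->C->plug->E
Char 2 ('D'): step: R->1, L=7; D->plug->B->R->A->L->E->refl->H->L'->B->R'->C->plug->E
Char 3 ('G'): step: R->2, L=7; G->plug->G->R->G->L->B->refl->G->L'->C->R'->F->plug->F
Char 4 ('D'): step: R->3, L=7; D->plug->B->R->C->L->G->refl->B->L'->G->R'->H->plug->H
Char 5 ('D'): step: R->4, L=7; D->plug->B->R->C->L->G->refl->B->L'->G->R'->H->plug->H
Char 6 ('D'): step: R->5, L=7; D->plug->B->R->C->L->G->refl->B->L'->G->R'->E->plug->C
Char 7 ('A'): step: R->6, L=7; A->plug->A->R->B->L->H->refl->E->L'->A->R'->H->plug->H

H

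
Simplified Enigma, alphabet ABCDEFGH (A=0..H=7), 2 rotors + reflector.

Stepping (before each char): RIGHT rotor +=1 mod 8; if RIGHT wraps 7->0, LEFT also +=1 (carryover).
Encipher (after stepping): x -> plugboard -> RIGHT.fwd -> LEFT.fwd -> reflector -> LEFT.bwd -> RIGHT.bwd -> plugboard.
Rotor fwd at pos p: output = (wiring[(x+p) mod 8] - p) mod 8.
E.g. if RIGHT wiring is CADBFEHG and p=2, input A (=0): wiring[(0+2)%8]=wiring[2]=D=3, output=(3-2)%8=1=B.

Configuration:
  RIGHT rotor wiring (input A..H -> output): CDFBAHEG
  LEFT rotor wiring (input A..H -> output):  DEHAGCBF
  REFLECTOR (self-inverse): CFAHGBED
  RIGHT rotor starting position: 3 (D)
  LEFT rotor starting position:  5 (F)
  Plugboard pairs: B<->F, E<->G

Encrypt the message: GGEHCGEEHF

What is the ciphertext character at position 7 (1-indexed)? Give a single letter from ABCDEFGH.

Char 1 ('G'): step: R->4, L=5; G->plug->E->R->G->L->D->refl->H->L'->E->R'->A->plug->A
Char 2 ('G'): step: R->5, L=5; G->plug->E->R->G->L->D->refl->H->L'->E->R'->G->plug->E
Char 3 ('E'): step: R->6, L=5; E->plug->G->R->C->L->A->refl->C->L'->F->R'->D->plug->D
Char 4 ('H'): step: R->7, L=5; H->plug->H->R->F->L->C->refl->A->L'->C->R'->E->plug->G
Char 5 ('C'): step: R->0, L->6 (L advanced); C->plug->C->R->F->L->C->refl->A->L'->G->R'->H->plug->H
Char 6 ('G'): step: R->1, L=6; G->plug->E->R->G->L->A->refl->C->L'->F->R'->G->plug->E
Char 7 ('E'): step: R->2, L=6; E->plug->G->R->A->L->D->refl->H->L'->B->R'->H->plug->H

H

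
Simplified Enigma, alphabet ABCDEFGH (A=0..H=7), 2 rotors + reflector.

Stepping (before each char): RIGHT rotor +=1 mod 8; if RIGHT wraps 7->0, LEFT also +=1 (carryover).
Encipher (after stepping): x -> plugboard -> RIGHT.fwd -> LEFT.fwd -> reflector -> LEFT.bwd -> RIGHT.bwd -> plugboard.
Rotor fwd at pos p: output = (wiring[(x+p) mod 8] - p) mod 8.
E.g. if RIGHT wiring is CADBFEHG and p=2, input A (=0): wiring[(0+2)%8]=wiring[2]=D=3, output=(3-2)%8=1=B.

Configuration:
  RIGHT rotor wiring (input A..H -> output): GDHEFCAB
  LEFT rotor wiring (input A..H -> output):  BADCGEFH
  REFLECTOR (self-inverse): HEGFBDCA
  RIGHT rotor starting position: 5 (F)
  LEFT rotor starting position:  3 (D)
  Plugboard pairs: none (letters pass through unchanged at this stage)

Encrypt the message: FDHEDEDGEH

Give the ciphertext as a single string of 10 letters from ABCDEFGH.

Char 1 ('F'): step: R->6, L=3; F->plug->F->R->G->L->F->refl->D->L'->B->R'->E->plug->E
Char 2 ('D'): step: R->7, L=3; D->plug->D->R->A->L->H->refl->A->L'->H->R'->B->plug->B
Char 3 ('H'): step: R->0, L->4 (L advanced); H->plug->H->R->B->L->A->refl->H->L'->G->R'->A->plug->A
Char 4 ('E'): step: R->1, L=4; E->plug->E->R->B->L->A->refl->H->L'->G->R'->B->plug->B
Char 5 ('D'): step: R->2, L=4; D->plug->D->R->A->L->C->refl->G->L'->H->R'->F->plug->F
Char 6 ('E'): step: R->3, L=4; E->plug->E->R->G->L->H->refl->A->L'->B->R'->A->plug->A
Char 7 ('D'): step: R->4, L=4; D->plug->D->R->F->L->E->refl->B->L'->C->R'->E->plug->E
Char 8 ('G'): step: R->5, L=4; G->plug->G->R->H->L->G->refl->C->L'->A->R'->H->plug->H
Char 9 ('E'): step: R->6, L=4; E->plug->E->R->B->L->A->refl->H->L'->G->R'->F->plug->F
Char 10 ('H'): step: R->7, L=4; H->plug->H->R->B->L->A->refl->H->L'->G->R'->F->plug->F

Answer: EBABFAEHFF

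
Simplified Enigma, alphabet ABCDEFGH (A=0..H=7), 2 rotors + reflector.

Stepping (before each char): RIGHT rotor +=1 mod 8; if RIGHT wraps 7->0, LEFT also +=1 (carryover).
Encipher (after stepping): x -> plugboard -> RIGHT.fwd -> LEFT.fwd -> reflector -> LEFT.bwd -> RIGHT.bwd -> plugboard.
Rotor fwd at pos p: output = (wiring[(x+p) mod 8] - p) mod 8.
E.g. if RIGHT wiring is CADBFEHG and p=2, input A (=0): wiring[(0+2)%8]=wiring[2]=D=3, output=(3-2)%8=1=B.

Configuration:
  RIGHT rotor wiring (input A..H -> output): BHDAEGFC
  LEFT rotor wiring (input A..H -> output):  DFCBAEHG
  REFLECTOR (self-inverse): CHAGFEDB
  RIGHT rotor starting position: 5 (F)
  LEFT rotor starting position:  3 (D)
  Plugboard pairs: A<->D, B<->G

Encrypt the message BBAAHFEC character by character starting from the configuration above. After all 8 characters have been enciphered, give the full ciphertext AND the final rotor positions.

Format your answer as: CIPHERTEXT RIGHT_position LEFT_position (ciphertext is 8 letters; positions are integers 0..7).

Char 1 ('B'): step: R->6, L=3; B->plug->G->R->G->L->C->refl->A->L'->F->R'->E->plug->E
Char 2 ('B'): step: R->7, L=3; B->plug->G->R->H->L->H->refl->B->L'->C->R'->B->plug->G
Char 3 ('A'): step: R->0, L->4 (L advanced); A->plug->D->R->A->L->E->refl->F->L'->H->R'->B->plug->G
Char 4 ('A'): step: R->1, L=4; A->plug->D->R->D->L->C->refl->A->L'->B->R'->G->plug->B
Char 5 ('H'): step: R->2, L=4; H->plug->H->R->F->L->B->refl->H->L'->E->R'->D->plug->A
Char 6 ('F'): step: R->3, L=4; F->plug->F->R->G->L->G->refl->D->L'->C->R'->D->plug->A
Char 7 ('E'): step: R->4, L=4; E->plug->E->R->F->L->B->refl->H->L'->E->R'->H->plug->H
Char 8 ('C'): step: R->5, L=4; C->plug->C->R->F->L->B->refl->H->L'->E->R'->D->plug->A
Final: ciphertext=EGGBAAHA, RIGHT=5, LEFT=4

Answer: EGGBAAHA 5 4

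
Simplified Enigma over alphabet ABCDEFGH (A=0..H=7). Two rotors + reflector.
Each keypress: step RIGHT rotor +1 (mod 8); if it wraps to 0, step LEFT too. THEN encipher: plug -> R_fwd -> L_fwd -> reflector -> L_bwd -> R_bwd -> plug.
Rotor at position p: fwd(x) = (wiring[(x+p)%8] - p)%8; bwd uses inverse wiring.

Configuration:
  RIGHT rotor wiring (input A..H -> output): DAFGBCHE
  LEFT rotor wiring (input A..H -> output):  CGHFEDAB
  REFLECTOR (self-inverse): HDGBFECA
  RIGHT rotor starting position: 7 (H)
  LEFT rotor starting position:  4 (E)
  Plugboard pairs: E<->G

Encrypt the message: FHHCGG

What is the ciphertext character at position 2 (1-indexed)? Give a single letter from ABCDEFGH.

Char 1 ('F'): step: R->0, L->5 (L advanced); F->plug->F->R->C->L->E->refl->F->L'->D->R'->A->plug->A
Char 2 ('H'): step: R->1, L=5; H->plug->H->R->C->L->E->refl->F->L'->D->R'->G->plug->E

E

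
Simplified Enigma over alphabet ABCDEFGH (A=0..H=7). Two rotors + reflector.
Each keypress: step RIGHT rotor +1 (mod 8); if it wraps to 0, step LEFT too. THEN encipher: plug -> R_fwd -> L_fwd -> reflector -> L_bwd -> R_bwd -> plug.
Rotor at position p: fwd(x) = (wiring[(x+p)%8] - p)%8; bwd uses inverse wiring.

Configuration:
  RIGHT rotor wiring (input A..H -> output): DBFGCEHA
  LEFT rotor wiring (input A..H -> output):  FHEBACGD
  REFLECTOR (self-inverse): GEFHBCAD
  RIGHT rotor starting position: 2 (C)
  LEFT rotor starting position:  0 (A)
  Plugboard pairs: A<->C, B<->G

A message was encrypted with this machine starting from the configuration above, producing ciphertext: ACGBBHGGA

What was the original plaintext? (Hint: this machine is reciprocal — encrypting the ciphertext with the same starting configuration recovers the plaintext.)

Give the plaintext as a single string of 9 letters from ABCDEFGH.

Char 1 ('A'): step: R->3, L=0; A->plug->C->R->B->L->H->refl->D->L'->H->R'->B->plug->G
Char 2 ('C'): step: R->4, L=0; C->plug->A->R->G->L->G->refl->A->L'->E->R'->D->plug->D
Char 3 ('G'): step: R->5, L=0; G->plug->B->R->C->L->E->refl->B->L'->D->R'->C->plug->A
Char 4 ('B'): step: R->6, L=0; B->plug->G->R->E->L->A->refl->G->L'->G->R'->H->plug->H
Char 5 ('B'): step: R->7, L=0; B->plug->G->R->F->L->C->refl->F->L'->A->R'->H->plug->H
Char 6 ('H'): step: R->0, L->1 (L advanced); H->plug->H->R->A->L->G->refl->A->L'->C->R'->E->plug->E
Char 7 ('G'): step: R->1, L=1; G->plug->B->R->E->L->B->refl->E->L'->H->R'->G->plug->B
Char 8 ('G'): step: R->2, L=1; G->plug->B->R->E->L->B->refl->E->L'->H->R'->H->plug->H
Char 9 ('A'): step: R->3, L=1; A->plug->C->R->B->L->D->refl->H->L'->D->R'->A->plug->C

Answer: GDAHHEBHC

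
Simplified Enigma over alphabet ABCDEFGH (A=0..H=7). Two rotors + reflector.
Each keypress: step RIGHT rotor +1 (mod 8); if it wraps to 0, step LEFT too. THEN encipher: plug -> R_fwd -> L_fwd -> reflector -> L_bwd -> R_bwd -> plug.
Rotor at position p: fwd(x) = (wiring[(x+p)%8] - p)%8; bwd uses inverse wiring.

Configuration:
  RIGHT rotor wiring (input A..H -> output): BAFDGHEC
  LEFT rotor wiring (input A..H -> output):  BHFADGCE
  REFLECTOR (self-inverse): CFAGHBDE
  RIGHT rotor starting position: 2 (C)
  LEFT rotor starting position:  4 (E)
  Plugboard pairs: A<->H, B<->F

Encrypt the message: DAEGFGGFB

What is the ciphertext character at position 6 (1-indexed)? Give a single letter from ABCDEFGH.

Char 1 ('D'): step: R->3, L=4; D->plug->D->R->B->L->C->refl->A->L'->D->R'->B->plug->F
Char 2 ('A'): step: R->4, L=4; A->plug->H->R->H->L->E->refl->H->L'->A->R'->C->plug->C
Char 3 ('E'): step: R->5, L=4; E->plug->E->R->D->L->A->refl->C->L'->B->R'->H->plug->A
Char 4 ('G'): step: R->6, L=4; G->plug->G->R->A->L->H->refl->E->L'->H->R'->E->plug->E
Char 5 ('F'): step: R->7, L=4; F->plug->B->R->C->L->G->refl->D->L'->F->R'->H->plug->A
Char 6 ('G'): step: R->0, L->5 (L advanced); G->plug->G->R->E->L->C->refl->A->L'->F->R'->C->plug->C

C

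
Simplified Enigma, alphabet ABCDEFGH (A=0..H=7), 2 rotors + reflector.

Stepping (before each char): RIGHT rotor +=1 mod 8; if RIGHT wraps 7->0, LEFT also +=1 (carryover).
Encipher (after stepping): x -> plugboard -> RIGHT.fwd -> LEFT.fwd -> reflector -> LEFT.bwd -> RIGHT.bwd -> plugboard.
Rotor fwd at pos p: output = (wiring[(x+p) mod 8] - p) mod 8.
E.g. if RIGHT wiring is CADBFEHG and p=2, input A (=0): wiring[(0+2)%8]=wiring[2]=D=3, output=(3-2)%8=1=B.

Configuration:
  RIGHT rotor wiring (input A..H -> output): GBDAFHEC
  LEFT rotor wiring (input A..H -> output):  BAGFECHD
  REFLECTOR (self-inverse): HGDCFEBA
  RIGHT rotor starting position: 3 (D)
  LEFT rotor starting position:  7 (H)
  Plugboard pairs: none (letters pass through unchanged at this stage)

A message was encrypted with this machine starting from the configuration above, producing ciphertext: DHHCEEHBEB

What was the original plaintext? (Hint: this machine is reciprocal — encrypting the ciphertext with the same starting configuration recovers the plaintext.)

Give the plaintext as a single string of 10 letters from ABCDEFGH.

Answer: ACADFGDHCC

Derivation:
Char 1 ('D'): step: R->4, L=7; D->plug->D->R->G->L->D->refl->C->L'->B->R'->A->plug->A
Char 2 ('H'): step: R->5, L=7; H->plug->H->R->A->L->E->refl->F->L'->F->R'->C->plug->C
Char 3 ('H'): step: R->6, L=7; H->plug->H->R->B->L->C->refl->D->L'->G->R'->A->plug->A
Char 4 ('C'): step: R->7, L=7; C->plug->C->R->C->L->B->refl->G->L'->E->R'->D->plug->D
Char 5 ('E'): step: R->0, L->0 (L advanced); E->plug->E->R->F->L->C->refl->D->L'->H->R'->F->plug->F
Char 6 ('E'): step: R->1, L=0; E->plug->E->R->G->L->H->refl->A->L'->B->R'->G->plug->G
Char 7 ('H'): step: R->2, L=0; H->plug->H->R->H->L->D->refl->C->L'->F->R'->D->plug->D
Char 8 ('B'): step: R->3, L=0; B->plug->B->R->C->L->G->refl->B->L'->A->R'->H->plug->H
Char 9 ('E'): step: R->4, L=0; E->plug->E->R->C->L->G->refl->B->L'->A->R'->C->plug->C
Char 10 ('B'): step: R->5, L=0; B->plug->B->R->H->L->D->refl->C->L'->F->R'->C->plug->C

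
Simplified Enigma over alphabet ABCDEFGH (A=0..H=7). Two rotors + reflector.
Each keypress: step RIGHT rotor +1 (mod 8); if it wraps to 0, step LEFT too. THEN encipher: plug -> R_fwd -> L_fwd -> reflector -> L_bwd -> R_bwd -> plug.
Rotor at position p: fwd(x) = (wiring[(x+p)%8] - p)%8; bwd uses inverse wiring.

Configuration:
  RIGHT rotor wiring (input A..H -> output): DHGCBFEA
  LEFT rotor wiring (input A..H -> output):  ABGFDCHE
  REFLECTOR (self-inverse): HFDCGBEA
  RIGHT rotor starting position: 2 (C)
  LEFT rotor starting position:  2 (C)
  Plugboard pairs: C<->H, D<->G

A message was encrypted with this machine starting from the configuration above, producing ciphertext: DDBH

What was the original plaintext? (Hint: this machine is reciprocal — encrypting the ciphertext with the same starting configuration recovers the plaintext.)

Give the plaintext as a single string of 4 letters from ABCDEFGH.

Answer: HGHG

Derivation:
Char 1 ('D'): step: R->3, L=2; D->plug->G->R->E->L->F->refl->B->L'->C->R'->C->plug->H
Char 2 ('D'): step: R->4, L=2; D->plug->G->R->C->L->B->refl->F->L'->E->R'->D->plug->G
Char 3 ('B'): step: R->5, L=2; B->plug->B->R->H->L->H->refl->A->L'->D->R'->C->plug->H
Char 4 ('H'): step: R->6, L=2; H->plug->C->R->F->L->C->refl->D->L'->B->R'->D->plug->G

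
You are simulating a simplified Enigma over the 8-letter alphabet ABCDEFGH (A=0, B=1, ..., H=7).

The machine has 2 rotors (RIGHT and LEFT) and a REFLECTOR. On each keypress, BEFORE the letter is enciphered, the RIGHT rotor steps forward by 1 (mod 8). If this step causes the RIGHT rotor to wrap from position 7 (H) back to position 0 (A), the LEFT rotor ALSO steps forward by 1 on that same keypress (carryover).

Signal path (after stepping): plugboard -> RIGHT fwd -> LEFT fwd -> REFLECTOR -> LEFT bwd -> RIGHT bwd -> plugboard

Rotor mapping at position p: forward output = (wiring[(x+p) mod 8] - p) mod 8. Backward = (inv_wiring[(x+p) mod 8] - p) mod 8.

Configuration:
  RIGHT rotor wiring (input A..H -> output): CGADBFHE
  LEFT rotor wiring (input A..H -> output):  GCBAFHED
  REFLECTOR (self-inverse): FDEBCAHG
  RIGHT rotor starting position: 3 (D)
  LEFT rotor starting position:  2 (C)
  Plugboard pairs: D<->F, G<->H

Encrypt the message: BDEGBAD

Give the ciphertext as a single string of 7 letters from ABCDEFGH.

Char 1 ('B'): step: R->4, L=2; B->plug->B->R->B->L->G->refl->H->L'->A->R'->D->plug->F
Char 2 ('D'): step: R->5, L=2; D->plug->F->R->D->L->F->refl->A->L'->H->R'->C->plug->C
Char 3 ('E'): step: R->6, L=2; E->plug->E->R->C->L->D->refl->B->L'->F->R'->F->plug->D
Char 4 ('G'): step: R->7, L=2; G->plug->H->R->A->L->H->refl->G->L'->B->R'->D->plug->F
Char 5 ('B'): step: R->0, L->3 (L advanced); B->plug->B->R->G->L->H->refl->G->L'->H->R'->G->plug->H
Char 6 ('A'): step: R->1, L=3; A->plug->A->R->F->L->D->refl->B->L'->D->R'->G->plug->H
Char 7 ('D'): step: R->2, L=3; D->plug->F->R->C->L->E->refl->C->L'->B->R'->B->plug->B

Answer: FCDFHHB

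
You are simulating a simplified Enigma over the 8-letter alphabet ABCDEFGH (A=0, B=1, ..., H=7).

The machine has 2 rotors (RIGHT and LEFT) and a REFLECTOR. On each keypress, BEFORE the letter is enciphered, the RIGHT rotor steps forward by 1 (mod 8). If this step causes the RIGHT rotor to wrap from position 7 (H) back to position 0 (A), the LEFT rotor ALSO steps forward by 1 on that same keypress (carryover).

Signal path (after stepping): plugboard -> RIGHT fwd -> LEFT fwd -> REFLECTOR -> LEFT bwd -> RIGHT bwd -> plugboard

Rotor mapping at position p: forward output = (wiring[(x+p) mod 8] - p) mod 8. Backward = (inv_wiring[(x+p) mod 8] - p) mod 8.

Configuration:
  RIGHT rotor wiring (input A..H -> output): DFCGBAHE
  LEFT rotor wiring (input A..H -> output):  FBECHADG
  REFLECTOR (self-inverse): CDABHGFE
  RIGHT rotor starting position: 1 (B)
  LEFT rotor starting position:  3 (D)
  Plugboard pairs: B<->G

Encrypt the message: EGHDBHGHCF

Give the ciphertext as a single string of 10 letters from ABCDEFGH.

Char 1 ('E'): step: R->2, L=3; E->plug->E->R->F->L->C->refl->A->L'->D->R'->H->plug->H
Char 2 ('G'): step: R->3, L=3; G->plug->B->R->G->L->G->refl->F->L'->C->R'->G->plug->B
Char 3 ('H'): step: R->4, L=3; H->plug->H->R->C->L->F->refl->G->L'->G->R'->G->plug->B
Char 4 ('D'): step: R->5, L=3; D->plug->D->R->G->L->G->refl->F->L'->C->R'->B->plug->G
Char 5 ('B'): step: R->6, L=3; B->plug->G->R->D->L->A->refl->C->L'->F->R'->C->plug->C
Char 6 ('H'): step: R->7, L=3; H->plug->H->R->A->L->H->refl->E->L'->B->R'->G->plug->B
Char 7 ('G'): step: R->0, L->4 (L advanced); G->plug->B->R->F->L->F->refl->G->L'->H->R'->G->plug->B
Char 8 ('H'): step: R->1, L=4; H->plug->H->R->C->L->H->refl->E->L'->B->R'->B->plug->G
Char 9 ('C'): step: R->2, L=4; C->plug->C->R->H->L->G->refl->F->L'->F->R'->E->plug->E
Char 10 ('F'): step: R->3, L=4; F->plug->F->R->A->L->D->refl->B->L'->E->R'->D->plug->D

Answer: HBBGCBBGED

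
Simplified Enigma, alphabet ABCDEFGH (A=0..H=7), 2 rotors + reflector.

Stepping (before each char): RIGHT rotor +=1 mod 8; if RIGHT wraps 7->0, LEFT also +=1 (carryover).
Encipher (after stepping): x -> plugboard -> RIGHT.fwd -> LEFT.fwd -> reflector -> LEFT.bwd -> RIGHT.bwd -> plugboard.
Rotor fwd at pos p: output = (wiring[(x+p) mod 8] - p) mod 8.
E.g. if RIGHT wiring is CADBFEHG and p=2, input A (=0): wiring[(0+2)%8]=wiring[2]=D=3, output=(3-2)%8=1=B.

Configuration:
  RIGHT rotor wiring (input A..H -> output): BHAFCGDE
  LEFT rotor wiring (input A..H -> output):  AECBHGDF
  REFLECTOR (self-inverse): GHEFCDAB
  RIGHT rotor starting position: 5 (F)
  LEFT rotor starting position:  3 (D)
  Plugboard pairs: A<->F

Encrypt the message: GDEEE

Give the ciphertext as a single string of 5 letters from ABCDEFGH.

Answer: DHGFD

Derivation:
Char 1 ('G'): step: R->6, L=3; G->plug->G->R->E->L->C->refl->E->L'->B->R'->D->plug->D
Char 2 ('D'): step: R->7, L=3; D->plug->D->R->B->L->E->refl->C->L'->E->R'->H->plug->H
Char 3 ('E'): step: R->0, L->4 (L advanced); E->plug->E->R->C->L->H->refl->B->L'->D->R'->G->plug->G
Char 4 ('E'): step: R->1, L=4; E->plug->E->R->F->L->A->refl->G->L'->G->R'->A->plug->F
Char 5 ('E'): step: R->2, L=4; E->plug->E->R->B->L->C->refl->E->L'->E->R'->D->plug->D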